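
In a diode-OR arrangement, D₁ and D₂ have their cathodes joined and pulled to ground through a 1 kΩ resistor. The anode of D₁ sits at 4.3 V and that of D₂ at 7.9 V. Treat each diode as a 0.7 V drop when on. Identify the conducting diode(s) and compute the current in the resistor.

Only D₂ conducts; I_R ≈ 7.2 mA

Assume both conduct. Then node N would need to be at both 4.3−0.7 = 3.6 V and 7.9−0.7 = 7.2 V, which is impossible.
Assume only D₂ conducts: V_N = 7.9 − 0.7 = 7.2 V, so I_R = 7.2/1 = 7.2 mA.
Check D₁: its anode-to-cathode voltage is 4.3 − 7.2 = -2.9 V < 0.7 V, so it is off. The assumption is consistent.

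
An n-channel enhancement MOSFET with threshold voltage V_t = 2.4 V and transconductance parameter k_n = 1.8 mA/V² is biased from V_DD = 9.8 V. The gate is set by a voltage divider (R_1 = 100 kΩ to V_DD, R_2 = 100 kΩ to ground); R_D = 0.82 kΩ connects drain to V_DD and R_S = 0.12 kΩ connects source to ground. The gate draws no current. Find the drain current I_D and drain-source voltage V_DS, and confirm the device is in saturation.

I_D ≈ 3.8 mA, V_DS ≈ 6.3 V

V_G = V_DD·R_2/(R_1+R_2) = 9.8×100/200 = 4.9 V.
Assume saturation: I_D = (k_n/2)(V_GS − V_t)² with V_GS = V_G − I_D·R_S = 4.9 − 0.12·I_D.
Substituting gives 0.013·I_D² − 1.54·I_D + 5.63 = 0, with roots I_D = 3.77 or 115 mA.
The root I_D = 115 mA gives V_GS = -8.91 V ≤ V_t, so take I_D = 3.77 mA.
Then V_GS = 4.45 V and V_DS = V_DD − I_D(R_D+R_S) = 9.8 − 3.77×0.94 = 6.25 V.
Saturation requires V_DS ≥ V_GS − V_t = 2.05 V; 6.25 ≥ 2.05 ✓.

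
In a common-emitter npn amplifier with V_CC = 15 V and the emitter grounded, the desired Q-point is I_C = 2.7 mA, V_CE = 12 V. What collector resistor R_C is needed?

R_C ≈ 1.1 kΩ

Collector loop: V_CC = I_C·R_C + V_CE.
R_C = (V_CC − V_CE)/I_C = (15 − 12)/2.7 = 1.11 kΩ.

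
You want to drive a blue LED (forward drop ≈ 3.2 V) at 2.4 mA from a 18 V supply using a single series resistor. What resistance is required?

R ≈ 6.2 kΩ

The resistor drops V_S − V_D = 18 − 3.2 = 14.8 V at 2.4 mA.
R = 14.8 V / 2.4 mA = 6.17 kΩ.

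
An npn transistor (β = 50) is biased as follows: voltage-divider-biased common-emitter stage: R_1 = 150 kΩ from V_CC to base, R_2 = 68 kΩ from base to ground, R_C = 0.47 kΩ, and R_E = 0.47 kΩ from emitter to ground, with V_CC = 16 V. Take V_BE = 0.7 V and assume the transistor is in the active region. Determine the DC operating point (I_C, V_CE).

Thevenize the base divider: V_Th = V_CC·R_2/(R_1+R_2) = 16×68/218 = 4.99 V, R_Th = R_1‖R_2 = 46.8 kΩ.
Base-emitter loop: V_Th = I_B·R_Th + V_BE + (β+1)I_B·R_E, so I_B = (4.99 − 0.7) / (46.8 + 51×0.47) = 0.0606 mA.
I_C = β·I_B = 50×0.0606 = 3.03 mA, and I_E = (β+1)I_B = 3.09 mA.
V_CE = V_CC − I_C·R_C − I_E·R_E = 16 − 3.03×0.47 − 3.09×0.47 = 13.1 V.
V_CE = 13.1 V > 0.2 V confirms active-region operation.

I_C ≈ 3 mA, V_CE ≈ 13 V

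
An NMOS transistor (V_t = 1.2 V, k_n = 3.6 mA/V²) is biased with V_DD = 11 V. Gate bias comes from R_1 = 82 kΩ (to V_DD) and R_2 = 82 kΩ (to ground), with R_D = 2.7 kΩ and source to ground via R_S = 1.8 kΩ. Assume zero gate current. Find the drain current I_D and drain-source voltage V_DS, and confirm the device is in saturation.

I_D ≈ 1.8 mA, V_DS ≈ 2.8 V

V_G = V_DD·R_2/(R_1+R_2) = 11×82/164 = 5.5 V.
Assume saturation: I_D = (k_n/2)(V_GS − V_t)² with V_GS = V_G − I_D·R_S = 5.5 − 1.8·I_D.
Substituting gives 5.83·I_D² − 28.9·I_D + 33.3 = 0, with roots I_D = 1.83 or 3.12 mA.
The root I_D = 3.12 mA gives V_GS = -0.117 V ≤ V_t, so take I_D = 1.83 mA.
Then V_GS = 2.21 V and V_DS = V_DD − I_D(R_D+R_S) = 11 − 1.83×4.5 = 2.77 V.
Saturation requires V_DS ≥ V_GS − V_t = 1.01 V; 2.77 ≥ 1.01 ✓.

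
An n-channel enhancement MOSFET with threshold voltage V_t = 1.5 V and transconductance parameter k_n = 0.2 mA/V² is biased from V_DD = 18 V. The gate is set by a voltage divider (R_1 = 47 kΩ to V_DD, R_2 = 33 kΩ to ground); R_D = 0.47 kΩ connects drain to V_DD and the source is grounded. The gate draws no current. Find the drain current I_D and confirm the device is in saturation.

I_D ≈ 3.5 mA

V_G = V_DD·R_2/(R_1+R_2) = 18×33/80 = 7.42 V. With the source grounded, V_GS = V_G = 7.42 V.
Assume saturation: I_D = (k_n/2)(V_GS − V_t)² = (0.2/2)×(7.42 − 1.5)² = 0.1×5.92² = 3.51 mA.
V_DS = V_DD − I_D·R_D = 18 − 3.51×0.47 = 16.4 V.
Saturation requires V_DS ≥ V_GS − V_t = 5.92 V; 16.4 ≥ 5.92 ✓.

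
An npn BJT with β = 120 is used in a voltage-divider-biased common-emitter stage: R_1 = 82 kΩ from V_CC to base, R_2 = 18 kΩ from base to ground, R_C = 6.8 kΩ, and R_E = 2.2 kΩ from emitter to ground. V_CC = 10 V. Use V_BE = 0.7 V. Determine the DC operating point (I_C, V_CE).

I_C ≈ 0.47 mA, V_CE ≈ 5.8 V

Thevenize the base divider: V_Th = V_CC·R_2/(R_1+R_2) = 10×18/100 = 1.8 V, R_Th = R_1‖R_2 = 14.8 kΩ.
Base-emitter loop: V_Th = I_B·R_Th + V_BE + (β+1)I_B·R_E, so I_B = (1.8 − 0.7) / (14.8 + 121×2.2) = 0.00392 mA.
I_C = β·I_B = 120×0.00392 = 0.47 mA, and I_E = (β+1)I_B = 0.474 mA.
V_CE = V_CC − I_C·R_C − I_E·R_E = 10 − 0.47×6.8 − 0.474×2.2 = 5.76 V.
V_CE = 5.76 V > 0.2 V confirms active-region operation.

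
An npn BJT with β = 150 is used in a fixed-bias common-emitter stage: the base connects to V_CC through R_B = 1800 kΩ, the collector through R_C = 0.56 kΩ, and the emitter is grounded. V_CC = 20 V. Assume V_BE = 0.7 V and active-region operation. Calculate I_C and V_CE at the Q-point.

I_C ≈ 1.6 mA, V_CE ≈ 19 V

Base loop: V_CC = I_B·R_B + V_BE, so I_B = (20 − 0.7)/1800 kΩ = 0.0107 mA.
In the active region I_C = β·I_B = 150 × 0.0107 = 1.61 mA.
Collector loop: V_CE = V_CC − I_C·R_C = 20 − 1.61×0.56 = 19.1 V.
Since V_CE = 19.1 V > V_CE(sat) ≈ 0.2 V, the transistor is in the active region as assumed.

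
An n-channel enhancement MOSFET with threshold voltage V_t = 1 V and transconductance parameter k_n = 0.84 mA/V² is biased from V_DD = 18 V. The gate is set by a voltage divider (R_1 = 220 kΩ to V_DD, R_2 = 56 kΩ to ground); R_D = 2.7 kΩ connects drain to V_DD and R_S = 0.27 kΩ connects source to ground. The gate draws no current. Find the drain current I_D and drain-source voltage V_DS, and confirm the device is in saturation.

V_G = V_DD·R_2/(R_1+R_2) = 18×56/276 = 3.65 V.
Assume saturation: I_D = (k_n/2)(V_GS − V_t)² with V_GS = V_G − I_D·R_S = 3.65 − 0.27·I_D.
Substituting gives 0.0306·I_D² − 1.6·I_D + 2.95 = 0, with roots I_D = 1.91 or 50.4 mA.
The root I_D = 50.4 mA gives V_GS = -9.95 V ≤ V_t, so take I_D = 1.91 mA.
Then V_GS = 3.14 V and V_DS = V_DD − I_D(R_D+R_S) = 18 − 1.91×2.97 = 12.3 V.
Saturation requires V_DS ≥ V_GS − V_t = 2.14 V; 12.3 ≥ 2.14 ✓.

I_D ≈ 1.9 mA, V_DS ≈ 12 V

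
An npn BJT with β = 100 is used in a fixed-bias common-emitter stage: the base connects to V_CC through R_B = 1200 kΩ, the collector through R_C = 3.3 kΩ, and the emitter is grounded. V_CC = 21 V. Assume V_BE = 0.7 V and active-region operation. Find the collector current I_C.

I_C ≈ 1.7 mA

Base loop: V_CC = I_B·R_B + V_BE, so I_B = (21 − 0.7)/1200 kΩ = 0.0169 mA.
In the active region I_C = β·I_B = 100 × 0.0169 = 1.69 mA.
Collector loop: V_CE = V_CC − I_C·R_C = 21 − 1.69×3.3 = 15.4 V.
Since V_CE = 15.4 V > V_CE(sat) ≈ 0.2 V, the transistor is in the active region as assumed.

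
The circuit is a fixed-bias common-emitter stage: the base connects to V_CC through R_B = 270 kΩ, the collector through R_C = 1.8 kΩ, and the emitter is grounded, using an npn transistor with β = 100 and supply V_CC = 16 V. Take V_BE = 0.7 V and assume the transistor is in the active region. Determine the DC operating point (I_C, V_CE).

I_C ≈ 5.7 mA, V_CE ≈ 5.8 V

Base loop: V_CC = I_B·R_B + V_BE, so I_B = (16 − 0.7)/270 kΩ = 0.0567 mA.
In the active region I_C = β·I_B = 100 × 0.0567 = 5.67 mA.
Collector loop: V_CE = V_CC − I_C·R_C = 16 − 5.67×1.8 = 5.8 V.
Since V_CE = 5.8 V > V_CE(sat) ≈ 0.2 V, the transistor is in the active region as assumed.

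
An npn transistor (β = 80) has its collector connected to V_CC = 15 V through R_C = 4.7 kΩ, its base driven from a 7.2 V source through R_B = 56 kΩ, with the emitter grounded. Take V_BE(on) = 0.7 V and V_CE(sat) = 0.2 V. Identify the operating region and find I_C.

Assume active: I_B = (7.2 − 0.7)/56 = 0.116 mA, giving I_C = β·I_B = 9.29 mA.
But then V_CE = 15 − 9.29×4.7 = -28.6 V < V_CE(sat) = 0.2 V — impossible in the active region.
So the transistor is saturated. With V_CE = 0.2 V, I_C = (V_CC − 0.2)/R_C = 14.8/4.7 = 3.15 mA.
Check: β·I_B = 9.29 mA > I_C = 3.15 mA, confirming saturation.

saturation; I_C ≈ 3.1 mA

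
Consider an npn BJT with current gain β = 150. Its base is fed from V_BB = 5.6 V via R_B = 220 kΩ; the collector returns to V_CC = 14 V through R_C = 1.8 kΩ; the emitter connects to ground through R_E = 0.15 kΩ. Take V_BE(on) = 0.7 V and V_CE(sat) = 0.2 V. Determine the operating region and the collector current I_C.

active; I_C ≈ 3 mA

Assume active. Base-emitter loop: I_B = (V_BB − V_BE)/(R_B + (β+1)R_E) = (5.6 − 0.7)/(220 + 151×0.15) = 0.0202 mA.
I_C = β·I_B = 150×0.0202 = 3.03 mA.
V_CE = V_CC − I_C·R_C − I_E·R_E = 14 − 3.03×1.8 − 3.05×0.15 = 8.09 V > V_CE(sat), so the active-region assumption holds.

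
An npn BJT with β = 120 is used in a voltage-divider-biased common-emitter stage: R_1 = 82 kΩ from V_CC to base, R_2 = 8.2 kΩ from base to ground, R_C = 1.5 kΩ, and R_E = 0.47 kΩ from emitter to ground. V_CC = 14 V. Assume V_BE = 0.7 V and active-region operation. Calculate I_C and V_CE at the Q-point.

I_C ≈ 1.1 mA, V_CE ≈ 12 V

Thevenize the base divider: V_Th = V_CC·R_2/(R_1+R_2) = 14×8.2/90.2 = 1.27 V, R_Th = R_1‖R_2 = 7.45 kΩ.
Base-emitter loop: V_Th = I_B·R_Th + V_BE + (β+1)I_B·R_E, so I_B = (1.27 − 0.7) / (7.45 + 121×0.47) = 0.0089 mA.
I_C = β·I_B = 120×0.0089 = 1.07 mA, and I_E = (β+1)I_B = 1.08 mA.
V_CE = V_CC − I_C·R_C − I_E·R_E = 14 − 1.07×1.5 − 1.08×0.47 = 11.9 V.
V_CE = 11.9 V > 0.2 V confirms active-region operation.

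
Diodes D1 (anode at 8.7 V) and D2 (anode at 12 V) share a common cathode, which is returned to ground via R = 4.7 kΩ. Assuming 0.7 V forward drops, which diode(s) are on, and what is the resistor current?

Only D2 conducts; I_R ≈ 2.4 mA

Assume both conduct. Then node N would need to be at both 8.7−0.7 = 8 V and 12−0.7 = 11.3 V, which is impossible.
Assume only D2 conducts: V_N = 12 − 0.7 = 11.3 V, so I_R = 11.3/4.7 = 2.4 mA.
Check D1: its anode-to-cathode voltage is 8.7 − 11.3 = -2.6 V < 0.7 V, so it is off. The assumption is consistent.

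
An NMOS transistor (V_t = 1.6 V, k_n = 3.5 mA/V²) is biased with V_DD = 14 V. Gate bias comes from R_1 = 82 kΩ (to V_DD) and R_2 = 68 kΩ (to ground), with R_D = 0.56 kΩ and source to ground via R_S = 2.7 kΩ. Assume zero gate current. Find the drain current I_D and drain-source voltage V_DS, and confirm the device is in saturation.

I_D ≈ 1.4 mA, V_DS ≈ 9.4 V

V_G = V_DD·R_2/(R_1+R_2) = 14×68/150 = 6.35 V.
Assume saturation: I_D = (k_n/2)(V_GS − V_t)² with V_GS = V_G − I_D·R_S = 6.35 − 2.7·I_D.
Substituting gives 12.8·I_D² − 45.9·I_D + 39.4 = 0, with roots I_D = 1.42 or 2.17 mA.
The root I_D = 2.17 mA gives V_GS = 0.486 V ≤ V_t, so take I_D = 1.42 mA.
Then V_GS = 2.5 V and V_DS = V_DD − I_D(R_D+R_S) = 14 − 1.42×3.26 = 9.36 V.
Saturation requires V_DS ≥ V_GS − V_t = 0.902 V; 9.36 ≥ 0.902 ✓.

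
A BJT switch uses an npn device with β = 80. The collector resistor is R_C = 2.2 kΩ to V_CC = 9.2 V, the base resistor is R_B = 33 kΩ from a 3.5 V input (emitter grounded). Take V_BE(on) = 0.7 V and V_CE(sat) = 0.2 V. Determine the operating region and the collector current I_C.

Assume active: I_B = (3.5 − 0.7)/33 = 0.0848 mA, giving I_C = β·I_B = 6.79 mA.
But then V_CE = 9.2 − 6.79×2.2 = -5.73 V < V_CE(sat) = 0.2 V — impossible in the active region.
So the transistor is saturated. With V_CE = 0.2 V, I_C = (V_CC − 0.2)/R_C = 9/2.2 = 4.09 mA.
Check: β·I_B = 6.79 mA > I_C = 4.09 mA, confirming saturation.

saturation; I_C ≈ 4.1 mA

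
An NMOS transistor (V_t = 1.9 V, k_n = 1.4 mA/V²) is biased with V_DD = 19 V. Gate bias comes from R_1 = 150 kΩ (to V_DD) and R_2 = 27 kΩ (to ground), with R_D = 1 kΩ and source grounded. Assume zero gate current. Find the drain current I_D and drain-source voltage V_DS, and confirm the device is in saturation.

I_D ≈ 0.7 mA, V_DS ≈ 18 V

V_G = V_DD·R_2/(R_1+R_2) = 19×27/177 = 2.9 V. With the source grounded, V_GS = V_G = 2.9 V.
Assume saturation: I_D = (k_n/2)(V_GS − V_t)² = (1.4/2)×(2.9 − 1.9)² = 0.7×0.998² = 0.698 mA.
V_DS = V_DD − I_D·R_D = 19 − 0.698×1 = 18.3 V.
Saturation requires V_DS ≥ V_GS − V_t = 0.998 V; 18.3 ≥ 0.998 ✓.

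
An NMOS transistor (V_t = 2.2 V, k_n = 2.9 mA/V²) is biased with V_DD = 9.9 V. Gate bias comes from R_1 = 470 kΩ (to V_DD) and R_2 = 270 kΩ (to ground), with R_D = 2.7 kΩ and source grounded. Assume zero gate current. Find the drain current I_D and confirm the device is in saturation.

V_G = V_DD·R_2/(R_1+R_2) = 9.9×270/740 = 3.61 V. With the source grounded, V_GS = V_G = 3.61 V.
Assume saturation: I_D = (k_n/2)(V_GS − V_t)² = (2.9/2)×(3.61 − 2.2)² = 1.45×1.41² = 2.89 mA.
V_DS = V_DD − I_D·R_D = 9.9 − 2.89×2.7 = 2.09 V.
Saturation requires V_DS ≥ V_GS − V_t = 1.41 V; 2.09 ≥ 1.41 ✓.

I_D ≈ 2.9 mA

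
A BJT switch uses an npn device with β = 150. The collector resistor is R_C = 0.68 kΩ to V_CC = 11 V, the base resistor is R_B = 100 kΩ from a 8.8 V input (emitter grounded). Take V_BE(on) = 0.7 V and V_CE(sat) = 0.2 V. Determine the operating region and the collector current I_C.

Assume active. Base-emitter loop: I_B = (V_BB − V_BE)/R_B = (8.8 − 0.7)/100 = 0.081 mA.
I_C = β·I_B = 150×0.081 = 12.2 mA.
V_CE = V_CC − I_C·R_C = 11 − 12.2×0.68 = 2.74 V > V_CE(sat), so the active-region assumption holds.

active; I_C ≈ 12 mA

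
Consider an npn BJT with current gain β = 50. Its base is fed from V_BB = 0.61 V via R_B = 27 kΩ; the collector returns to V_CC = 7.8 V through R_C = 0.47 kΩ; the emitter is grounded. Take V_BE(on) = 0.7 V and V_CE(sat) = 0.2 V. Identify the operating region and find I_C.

cutoff; I_C ≈ 0

V_BB = 0.61 V ≤ V_BE(on) = 0.7 V, so the base-emitter junction is not forward biased.
The transistor is in cutoff: I_B = I_C = 0.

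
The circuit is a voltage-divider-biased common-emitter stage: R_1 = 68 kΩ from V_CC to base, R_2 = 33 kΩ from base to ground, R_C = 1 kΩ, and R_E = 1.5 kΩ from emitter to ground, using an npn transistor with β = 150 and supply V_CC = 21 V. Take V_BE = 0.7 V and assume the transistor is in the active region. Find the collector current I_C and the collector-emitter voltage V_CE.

Thevenize the base divider: V_Th = V_CC·R_2/(R_1+R_2) = 21×33/101 = 6.86 V, R_Th = R_1‖R_2 = 22.2 kΩ.
Base-emitter loop: V_Th = I_B·R_Th + V_BE + (β+1)I_B·R_E, so I_B = (6.86 − 0.7) / (22.2 + 151×1.5) = 0.0248 mA.
I_C = β·I_B = 150×0.0248 = 3.72 mA, and I_E = (β+1)I_B = 3.74 mA.
V_CE = V_CC − I_C·R_C − I_E·R_E = 21 − 3.72×1 − 3.74×1.5 = 11.7 V.
V_CE = 11.7 V > 0.2 V confirms active-region operation.

I_C ≈ 3.7 mA, V_CE ≈ 12 V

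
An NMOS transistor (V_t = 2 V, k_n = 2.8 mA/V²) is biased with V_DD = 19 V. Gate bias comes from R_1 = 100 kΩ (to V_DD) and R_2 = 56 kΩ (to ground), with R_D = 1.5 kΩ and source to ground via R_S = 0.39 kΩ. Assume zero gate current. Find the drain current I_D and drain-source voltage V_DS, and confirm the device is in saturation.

I_D ≈ 6.7 mA, V_DS ≈ 6.3 V

V_G = V_DD·R_2/(R_1+R_2) = 19×56/156 = 6.82 V.
Assume saturation: I_D = (k_n/2)(V_GS − V_t)² with V_GS = V_G − I_D·R_S = 6.82 − 0.39·I_D.
Substituting gives 0.213·I_D² − 6.26·I_D + 32.5 = 0, with roots I_D = 6.74 or 22.7 mA.
The root I_D = 22.7 mA gives V_GS = -2.02 V ≤ V_t, so take I_D = 6.74 mA.
Then V_GS = 4.19 V and V_DS = V_DD − I_D(R_D+R_S) = 19 − 6.74×1.89 = 6.27 V.
Saturation requires V_DS ≥ V_GS − V_t = 2.19 V; 6.27 ≥ 2.19 ✓.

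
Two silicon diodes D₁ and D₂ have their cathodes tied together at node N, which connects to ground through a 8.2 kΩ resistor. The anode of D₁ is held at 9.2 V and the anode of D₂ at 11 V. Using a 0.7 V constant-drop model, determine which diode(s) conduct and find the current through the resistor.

Only D₂ conducts; I_R ≈ 1.3 mA

Assume both conduct. Then node N would need to be at both 9.2−0.7 = 8.5 V and 11−0.7 = 10.3 V, which is impossible.
Assume only D₂ conducts: V_N = 11 − 0.7 = 10.3 V, so I_R = 10.3/8.2 = 1.26 mA.
Check D₁: its anode-to-cathode voltage is 9.2 − 10.3 = -1.1 V < 0.7 V, so it is off. The assumption is consistent.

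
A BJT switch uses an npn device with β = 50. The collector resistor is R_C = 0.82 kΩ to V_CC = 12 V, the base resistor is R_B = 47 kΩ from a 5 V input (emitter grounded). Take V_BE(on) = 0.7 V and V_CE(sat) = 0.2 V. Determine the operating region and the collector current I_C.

Assume active. Base-emitter loop: I_B = (V_BB − V_BE)/R_B = (5 − 0.7)/47 = 0.0915 mA.
I_C = β·I_B = 50×0.0915 = 4.57 mA.
V_CE = V_CC − I_C·R_C = 12 − 4.57×0.82 = 8.25 V > V_CE(sat), so the active-region assumption holds.

active; I_C ≈ 4.6 mA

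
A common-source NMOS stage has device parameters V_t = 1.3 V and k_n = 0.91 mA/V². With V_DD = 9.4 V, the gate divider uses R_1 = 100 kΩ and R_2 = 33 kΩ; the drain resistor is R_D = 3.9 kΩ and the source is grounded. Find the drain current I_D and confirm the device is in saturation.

I_D ≈ 0.48 mA

V_G = V_DD·R_2/(R_1+R_2) = 9.4×33/133 = 2.33 V. With the source grounded, V_GS = V_G = 2.33 V.
Assume saturation: I_D = (k_n/2)(V_GS − V_t)² = (0.91/2)×(2.33 − 1.3)² = 0.455×1.03² = 0.485 mA.
V_DS = V_DD − I_D·R_D = 9.4 − 0.485×3.9 = 7.51 V.
Saturation requires V_DS ≥ V_GS − V_t = 1.03 V; 7.51 ≥ 1.03 ✓.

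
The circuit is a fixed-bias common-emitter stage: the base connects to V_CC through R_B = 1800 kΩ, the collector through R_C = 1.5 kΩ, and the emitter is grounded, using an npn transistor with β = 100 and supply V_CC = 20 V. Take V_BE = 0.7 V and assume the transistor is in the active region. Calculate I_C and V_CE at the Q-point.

I_C ≈ 1.1 mA, V_CE ≈ 18 V

Base loop: V_CC = I_B·R_B + V_BE, so I_B = (20 − 0.7)/1800 kΩ = 0.0107 mA.
In the active region I_C = β·I_B = 100 × 0.0107 = 1.07 mA.
Collector loop: V_CE = V_CC − I_C·R_C = 20 − 1.07×1.5 = 18.4 V.
Since V_CE = 18.4 V > V_CE(sat) ≈ 0.2 V, the transistor is in the active region as assumed.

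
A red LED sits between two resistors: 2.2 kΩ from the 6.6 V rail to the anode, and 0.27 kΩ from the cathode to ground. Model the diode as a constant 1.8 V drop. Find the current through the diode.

I ≈ 1.9 mA

The two resistors are in series with the diode, so KVL gives 6.6 = I·2.2 + 1.8 + I·0.27.
I = (6.6 − 1.8) / (2.2 + 0.27) kΩ = 4.8 / 2.47 = 1.94 mA.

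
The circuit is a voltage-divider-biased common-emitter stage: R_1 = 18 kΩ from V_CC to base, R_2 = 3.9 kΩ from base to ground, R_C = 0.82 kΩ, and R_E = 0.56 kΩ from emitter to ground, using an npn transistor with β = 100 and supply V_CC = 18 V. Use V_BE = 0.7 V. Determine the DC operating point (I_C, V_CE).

Thevenize the base divider: V_Th = V_CC·R_2/(R_1+R_2) = 18×3.9/21.9 = 3.21 V, R_Th = R_1‖R_2 = 3.21 kΩ.
Base-emitter loop: V_Th = I_B·R_Th + V_BE + (β+1)I_B·R_E, so I_B = (3.21 − 0.7) / (3.21 + 101×0.56) = 0.0419 mA.
I_C = β·I_B = 100×0.0419 = 4.19 mA, and I_E = (β+1)I_B = 4.23 mA.
V_CE = V_CC − I_C·R_C − I_E·R_E = 18 − 4.19×0.82 − 4.23×0.56 = 12.2 V.
V_CE = 12.2 V > 0.2 V confirms active-region operation.

I_C ≈ 4.2 mA, V_CE ≈ 12 V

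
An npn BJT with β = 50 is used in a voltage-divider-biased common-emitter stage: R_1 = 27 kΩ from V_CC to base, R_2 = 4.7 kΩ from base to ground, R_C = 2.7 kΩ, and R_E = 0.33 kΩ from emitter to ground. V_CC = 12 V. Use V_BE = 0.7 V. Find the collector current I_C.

Thevenize the base divider: V_Th = V_CC·R_2/(R_1+R_2) = 12×4.7/31.7 = 1.78 V, R_Th = R_1‖R_2 = 4 kΩ.
Base-emitter loop: V_Th = I_B·R_Th + V_BE + (β+1)I_B·R_E, so I_B = (1.78 − 0.7) / (4 + 51×0.33) = 0.0518 mA.
I_C = β·I_B = 50×0.0518 = 2.59 mA, and I_E = (β+1)I_B = 2.64 mA.
V_CE = V_CC − I_C·R_C − I_E·R_E = 12 − 2.59×2.7 − 2.64×0.33 = 4.14 V.
V_CE = 4.14 V > 0.2 V confirms active-region operation.

I_C ≈ 2.6 mA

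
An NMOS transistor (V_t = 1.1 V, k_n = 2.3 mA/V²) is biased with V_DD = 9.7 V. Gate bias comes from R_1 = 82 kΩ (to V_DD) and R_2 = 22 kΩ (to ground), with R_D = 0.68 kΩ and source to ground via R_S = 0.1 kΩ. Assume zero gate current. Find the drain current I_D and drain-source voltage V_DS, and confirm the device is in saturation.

I_D ≈ 0.86 mA, V_DS ≈ 9 V

V_G = V_DD·R_2/(R_1+R_2) = 9.7×22/104 = 2.05 V.
Assume saturation: I_D = (k_n/2)(V_GS − V_t)² with V_GS = V_G − I_D·R_S = 2.05 − 0.1·I_D.
Substituting gives 0.0115·I_D² − 1.22·I_D + 1.04 = 0, with roots I_D = 0.862 or 105 mA.
The root I_D = 105 mA gives V_GS = -8.46 V ≤ V_t, so take I_D = 0.862 mA.
Then V_GS = 1.97 V and V_DS = V_DD − I_D(R_D+R_S) = 9.7 − 0.862×0.78 = 9.03 V.
Saturation requires V_DS ≥ V_GS − V_t = 0.866 V; 9.03 ≥ 0.866 ✓.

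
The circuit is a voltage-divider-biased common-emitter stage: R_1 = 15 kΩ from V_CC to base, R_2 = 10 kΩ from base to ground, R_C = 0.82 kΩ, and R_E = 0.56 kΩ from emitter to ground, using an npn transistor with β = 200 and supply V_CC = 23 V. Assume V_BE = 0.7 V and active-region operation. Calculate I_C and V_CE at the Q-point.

Thevenize the base divider: V_Th = V_CC·R_2/(R_1+R_2) = 23×10/25 = 9.2 V, R_Th = R_1‖R_2 = 6 kΩ.
Base-emitter loop: V_Th = I_B·R_Th + V_BE + (β+1)I_B·R_E, so I_B = (9.2 − 0.7) / (6 + 201×0.56) = 0.0717 mA.
I_C = β·I_B = 200×0.0717 = 14.3 mA, and I_E = (β+1)I_B = 14.4 mA.
V_CE = V_CC − I_C·R_C − I_E·R_E = 23 − 14.3×0.82 − 14.4×0.56 = 3.17 V.
V_CE = 3.17 V > 0.2 V confirms active-region operation.

I_C ≈ 14 mA, V_CE ≈ 3.2 V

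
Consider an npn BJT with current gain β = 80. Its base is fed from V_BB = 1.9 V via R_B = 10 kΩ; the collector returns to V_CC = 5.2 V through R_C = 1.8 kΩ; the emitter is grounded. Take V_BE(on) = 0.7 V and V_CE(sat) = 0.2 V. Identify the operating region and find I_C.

Assume active: I_B = (1.9 − 0.7)/10 = 0.12 mA, giving I_C = β·I_B = 9.6 mA.
But then V_CE = 5.2 − 9.6×1.8 = -12.1 V < V_CE(sat) = 0.2 V — impossible in the active region.
So the transistor is saturated. With V_CE = 0.2 V, I_C = (V_CC − 0.2)/R_C = 5/1.8 = 2.78 mA.
Check: β·I_B = 9.6 mA > I_C = 2.78 mA, confirming saturation.

saturation; I_C ≈ 2.8 mA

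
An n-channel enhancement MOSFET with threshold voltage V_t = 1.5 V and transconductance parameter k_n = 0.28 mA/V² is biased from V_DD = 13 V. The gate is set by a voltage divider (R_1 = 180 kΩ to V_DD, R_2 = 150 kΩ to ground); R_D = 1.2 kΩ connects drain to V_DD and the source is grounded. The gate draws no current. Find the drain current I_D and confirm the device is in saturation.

I_D ≈ 2.7 mA

V_G = V_DD·R_2/(R_1+R_2) = 13×150/330 = 5.91 V. With the source grounded, V_GS = V_G = 5.91 V.
Assume saturation: I_D = (k_n/2)(V_GS − V_t)² = (0.28/2)×(5.91 − 1.5)² = 0.14×4.41² = 2.72 mA.
V_DS = V_DD − I_D·R_D = 13 − 2.72×1.2 = 9.73 V.
Saturation requires V_DS ≥ V_GS − V_t = 4.41 V; 9.73 ≥ 4.41 ✓.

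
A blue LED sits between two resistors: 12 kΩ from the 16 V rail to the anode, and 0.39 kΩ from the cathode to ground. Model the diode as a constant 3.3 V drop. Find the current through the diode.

The two resistors are in series with the diode, so KVL gives 16 = I·12 + 3.3 + I·0.39.
I = (16 − 3.3) / (12 + 0.39) kΩ = 12.7 / 12.4 = 1.03 mA.

I ≈ 1 mA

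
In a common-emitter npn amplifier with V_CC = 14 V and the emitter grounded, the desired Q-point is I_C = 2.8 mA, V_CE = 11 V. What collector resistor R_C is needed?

R_C ≈ 1.1 kΩ

Collector loop: V_CC = I_C·R_C + V_CE.
R_C = (V_CC − V_CE)/I_C = (14 − 11)/2.8 = 1.07 kΩ.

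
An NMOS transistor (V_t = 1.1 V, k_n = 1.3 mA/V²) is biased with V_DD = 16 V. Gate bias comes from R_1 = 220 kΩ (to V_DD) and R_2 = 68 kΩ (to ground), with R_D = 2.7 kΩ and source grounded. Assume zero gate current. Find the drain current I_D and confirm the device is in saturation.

I_D ≈ 4.7 mA

V_G = V_DD·R_2/(R_1+R_2) = 16×68/288 = 3.78 V. With the source grounded, V_GS = V_G = 3.78 V.
Assume saturation: I_D = (k_n/2)(V_GS − V_t)² = (1.3/2)×(3.78 − 1.1)² = 0.65×2.68² = 4.66 mA.
V_DS = V_DD − I_D·R_D = 16 − 4.66×2.7 = 3.42 V.
Saturation requires V_DS ≥ V_GS − V_t = 2.68 V; 3.42 ≥ 2.68 ✓.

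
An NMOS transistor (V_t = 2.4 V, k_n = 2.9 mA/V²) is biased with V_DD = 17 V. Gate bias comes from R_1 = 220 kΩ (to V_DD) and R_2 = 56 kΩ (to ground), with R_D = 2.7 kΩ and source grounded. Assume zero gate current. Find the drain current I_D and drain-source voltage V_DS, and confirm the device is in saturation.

I_D ≈ 1.6 mA, V_DS ≈ 13 V

V_G = V_DD·R_2/(R_1+R_2) = 17×56/276 = 3.45 V. With the source grounded, V_GS = V_G = 3.45 V.
Assume saturation: I_D = (k_n/2)(V_GS − V_t)² = (2.9/2)×(3.45 − 2.4)² = 1.45×1.05² = 1.6 mA.
V_DS = V_DD − I_D·R_D = 17 − 1.6×2.7 = 12.7 V.
Saturation requires V_DS ≥ V_GS − V_t = 1.05 V; 12.7 ≥ 1.05 ✓.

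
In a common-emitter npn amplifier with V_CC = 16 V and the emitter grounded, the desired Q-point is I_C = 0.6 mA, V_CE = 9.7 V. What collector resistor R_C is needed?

Collector loop: V_CC = I_C·R_C + V_CE.
R_C = (V_CC − V_CE)/I_C = (16 − 9.7)/0.6 = 10.5 kΩ.

R_C ≈ 11 kΩ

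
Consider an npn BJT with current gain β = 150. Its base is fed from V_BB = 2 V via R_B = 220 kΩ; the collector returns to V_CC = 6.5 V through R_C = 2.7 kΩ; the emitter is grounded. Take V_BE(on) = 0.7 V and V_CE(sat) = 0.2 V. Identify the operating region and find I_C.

Assume active. Base-emitter loop: I_B = (V_BB − V_BE)/R_B = (2 − 0.7)/220 = 0.00591 mA.
I_C = β·I_B = 150×0.00591 = 0.886 mA.
V_CE = V_CC − I_C·R_C = 6.5 − 0.886×2.7 = 4.11 V > V_CE(sat), so the active-region assumption holds.

active; I_C ≈ 0.89 mA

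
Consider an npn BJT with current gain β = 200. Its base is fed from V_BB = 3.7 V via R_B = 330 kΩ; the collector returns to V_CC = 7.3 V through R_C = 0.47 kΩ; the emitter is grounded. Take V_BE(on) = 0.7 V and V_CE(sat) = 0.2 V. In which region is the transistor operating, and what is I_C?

Assume active. Base-emitter loop: I_B = (V_BB − V_BE)/R_B = (3.7 − 0.7)/330 = 0.00909 mA.
I_C = β·I_B = 200×0.00909 = 1.82 mA.
V_CE = V_CC − I_C·R_C = 7.3 − 1.82×0.47 = 6.45 V > V_CE(sat), so the active-region assumption holds.

active; I_C ≈ 1.8 mA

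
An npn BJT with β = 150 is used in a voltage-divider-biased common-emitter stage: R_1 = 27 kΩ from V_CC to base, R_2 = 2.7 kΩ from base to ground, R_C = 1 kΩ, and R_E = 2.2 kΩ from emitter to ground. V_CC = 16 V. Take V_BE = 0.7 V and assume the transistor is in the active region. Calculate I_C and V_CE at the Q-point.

Thevenize the base divider: V_Th = V_CC·R_2/(R_1+R_2) = 16×2.7/29.7 = 1.45 V, R_Th = R_1‖R_2 = 2.45 kΩ.
Base-emitter loop: V_Th = I_B·R_Th + V_BE + (β+1)I_B·R_E, so I_B = (1.45 − 0.7) / (2.45 + 151×2.2) = 0.00225 mA.
I_C = β·I_B = 150×0.00225 = 0.338 mA, and I_E = (β+1)I_B = 0.34 mA.
V_CE = V_CC − I_C·R_C − I_E·R_E = 16 − 0.338×1 − 0.34×2.2 = 14.9 V.
V_CE = 14.9 V > 0.2 V confirms active-region operation.

I_C ≈ 0.34 mA, V_CE ≈ 15 V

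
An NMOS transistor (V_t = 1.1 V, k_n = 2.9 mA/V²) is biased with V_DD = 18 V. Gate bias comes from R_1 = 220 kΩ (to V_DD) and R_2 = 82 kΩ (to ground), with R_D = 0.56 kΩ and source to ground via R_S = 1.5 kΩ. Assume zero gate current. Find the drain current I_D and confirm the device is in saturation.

I_D ≈ 1.8 mA

V_G = V_DD·R_2/(R_1+R_2) = 18×82/302 = 4.89 V.
Assume saturation: I_D = (k_n/2)(V_GS − V_t)² with V_GS = V_G − I_D·R_S = 4.89 − 1.5·I_D.
Substituting gives 3.26·I_D² − 17.5·I_D + 20.8 = 0, with roots I_D = 1.79 or 3.57 mA.
The root I_D = 3.57 mA gives V_GS = -0.469 V ≤ V_t, so take I_D = 1.79 mA.
Then V_GS = 2.21 V and V_DS = V_DD − I_D(R_D+R_S) = 18 − 1.79×2.06 = 14.3 V.
Saturation requires V_DS ≥ V_GS − V_t = 1.11 V; 14.3 ≥ 1.11 ✓.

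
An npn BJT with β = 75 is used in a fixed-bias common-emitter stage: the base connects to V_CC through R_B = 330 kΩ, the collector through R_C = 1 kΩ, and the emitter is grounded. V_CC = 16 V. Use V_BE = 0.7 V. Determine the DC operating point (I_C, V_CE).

I_C ≈ 3.5 mA, V_CE ≈ 13 V

Base loop: V_CC = I_B·R_B + V_BE, so I_B = (16 − 0.7)/330 kΩ = 0.0464 mA.
In the active region I_C = β·I_B = 75 × 0.0464 = 3.48 mA.
Collector loop: V_CE = V_CC − I_C·R_C = 16 − 3.48×1 = 12.5 V.
Since V_CE = 12.5 V > V_CE(sat) ≈ 0.2 V, the transistor is in the active region as assumed.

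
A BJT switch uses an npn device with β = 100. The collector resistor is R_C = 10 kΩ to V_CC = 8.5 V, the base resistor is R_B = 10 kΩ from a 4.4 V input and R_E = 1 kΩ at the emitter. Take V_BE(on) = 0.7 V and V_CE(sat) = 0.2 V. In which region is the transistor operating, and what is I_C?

Assume active: I_B = (4.4 − 0.7)/(10 + 101×1) = 0.0333 mA, I_C = β·I_B = 3.33 mA.
Then V_CE = 8.5 − 3.33×10 − 3.37×1 = -28.2 V < 0.2 V — the active assumption fails.
Re-solve with V_CE = 0.2 V. KCL at the emitter: V_E/R_E = (V_BB−0.7−V_E)/R_B + (V_CC−0.2−V_E)/R_C, giving V_E = 1 V.
I_C = (V_CC − 0.2 − V_E)/R_C = (8.3 − 1)/10 = 0.73 mA.
Check: I_B = (3.7 − 1)/10 = 0.27 mA, and β·I_B = 27 mA > I_C, confirming saturation.

saturation; I_C ≈ 0.73 mA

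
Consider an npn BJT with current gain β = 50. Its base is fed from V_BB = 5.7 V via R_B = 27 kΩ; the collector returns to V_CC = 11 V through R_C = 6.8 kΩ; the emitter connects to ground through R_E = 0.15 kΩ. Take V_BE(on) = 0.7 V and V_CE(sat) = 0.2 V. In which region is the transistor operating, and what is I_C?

saturation; I_C ≈ 1.6 mA

Assume active: I_B = (5.7 − 0.7)/(27 + 51×0.15) = 0.144 mA, I_C = β·I_B = 7.22 mA.
Then V_CE = 11 − 7.22×6.8 − 7.36×0.15 = -39.2 V < 0.2 V — the active assumption fails.
Re-solve with V_CE = 0.2 V. KCL at the emitter: V_E/R_E = (V_BB−0.7−V_E)/R_B + (V_CC−0.2−V_E)/R_C, giving V_E = 0.259 V.
I_C = (V_CC − 0.2 − V_E)/R_C = (10.8 − 0.259)/6.8 = 1.55 mA.
Check: I_B = (5 − 0.259)/27 = 0.176 mA, and β·I_B = 8.78 mA > I_C, confirming saturation.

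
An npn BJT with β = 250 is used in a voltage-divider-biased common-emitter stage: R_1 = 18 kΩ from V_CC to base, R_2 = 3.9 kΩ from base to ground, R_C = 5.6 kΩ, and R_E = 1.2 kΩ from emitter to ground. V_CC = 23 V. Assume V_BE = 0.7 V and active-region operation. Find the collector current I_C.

Thevenize the base divider: V_Th = V_CC·R_2/(R_1+R_2) = 23×3.9/21.9 = 4.1 V, R_Th = R_1‖R_2 = 3.21 kΩ.
Base-emitter loop: V_Th = I_B·R_Th + V_BE + (β+1)I_B·R_E, so I_B = (4.1 − 0.7) / (3.21 + 251×1.2) = 0.0112 mA.
I_C = β·I_B = 250×0.0112 = 2.79 mA, and I_E = (β+1)I_B = 2.8 mA.
V_CE = V_CC − I_C·R_C − I_E·R_E = 23 − 2.79×5.6 − 2.8×1.2 = 4.02 V.
V_CE = 4.02 V > 0.2 V confirms active-region operation.

I_C ≈ 2.8 mA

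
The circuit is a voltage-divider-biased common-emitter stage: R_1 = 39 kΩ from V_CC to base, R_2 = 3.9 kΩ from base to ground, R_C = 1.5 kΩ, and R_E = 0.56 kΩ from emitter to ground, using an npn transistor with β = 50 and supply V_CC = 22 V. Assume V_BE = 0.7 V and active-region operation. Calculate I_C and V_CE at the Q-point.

Thevenize the base divider: V_Th = V_CC·R_2/(R_1+R_2) = 22×3.9/42.9 = 2 V, R_Th = R_1‖R_2 = 3.55 kΩ.
Base-emitter loop: V_Th = I_B·R_Th + V_BE + (β+1)I_B·R_E, so I_B = (2 − 0.7) / (3.55 + 51×0.56) = 0.0405 mA.
I_C = β·I_B = 50×0.0405 = 2.02 mA, and I_E = (β+1)I_B = 2.07 mA.
V_CE = V_CC − I_C·R_C − I_E·R_E = 22 − 2.02×1.5 − 2.07×0.56 = 17.8 V.
V_CE = 17.8 V > 0.2 V confirms active-region operation.

I_C ≈ 2 mA, V_CE ≈ 18 V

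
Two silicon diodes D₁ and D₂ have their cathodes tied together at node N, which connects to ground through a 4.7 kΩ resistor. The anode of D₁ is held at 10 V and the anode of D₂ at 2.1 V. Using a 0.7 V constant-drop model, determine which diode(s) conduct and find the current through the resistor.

Assume both conduct. Then node N would need to be at both 10−0.7 = 9.3 V and 2.1−0.7 = 1.4 V, which is impossible.
Assume only D₁ conducts: V_N = 10 − 0.7 = 9.3 V, so I_R = 9.3/4.7 = 1.98 mA.
Check D₂: its anode-to-cathode voltage is 2.1 − 9.3 = -7.2 V < 0.7 V, so it is off. The assumption is consistent.

Only D₁ conducts; I_R ≈ 2 mA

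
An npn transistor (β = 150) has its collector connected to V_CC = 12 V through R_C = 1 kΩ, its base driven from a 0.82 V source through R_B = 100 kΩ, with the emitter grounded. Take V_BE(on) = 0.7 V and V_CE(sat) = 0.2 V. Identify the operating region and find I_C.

Assume active. Base-emitter loop: I_B = (V_BB − V_BE)/R_B = (0.82 − 0.7)/100 = 0.0012 mA.
I_C = β·I_B = 150×0.0012 = 0.18 mA.
V_CE = V_CC − I_C·R_C = 12 − 0.18×1 = 11.8 V > V_CE(sat), so the active-region assumption holds.

active; I_C ≈ 0.18 mA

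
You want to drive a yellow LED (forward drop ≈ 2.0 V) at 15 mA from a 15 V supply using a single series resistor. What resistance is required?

R ≈ 0.87 kΩ

The resistor drops V_S − V_D = 15 − 2.0 = 13 V at 15 mA.
R = 13 V / 15 mA = 0.867 kΩ.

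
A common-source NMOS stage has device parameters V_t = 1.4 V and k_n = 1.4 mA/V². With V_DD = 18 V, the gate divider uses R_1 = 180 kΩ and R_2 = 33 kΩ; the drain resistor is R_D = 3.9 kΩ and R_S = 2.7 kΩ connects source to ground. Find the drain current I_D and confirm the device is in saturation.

V_G = V_DD·R_2/(R_1+R_2) = 18×33/213 = 2.79 V.
Assume saturation: I_D = (k_n/2)(V_GS − V_t)² with V_GS = V_G − I_D·R_S = 2.79 − 2.7·I_D.
Substituting gives 5.1·I_D² − 6.25·I_D + 1.35 = 0, with roots I_D = 0.28 or 0.945 mA.
The root I_D = 0.945 mA gives V_GS = 0.238 V ≤ V_t, so take I_D = 0.28 mA.
Then V_GS = 2.03 V and V_DS = V_DD − I_D(R_D+R_S) = 18 − 0.28×6.6 = 16.2 V.
Saturation requires V_DS ≥ V_GS − V_t = 0.633 V; 16.2 ≥ 0.633 ✓.

I_D ≈ 0.28 mA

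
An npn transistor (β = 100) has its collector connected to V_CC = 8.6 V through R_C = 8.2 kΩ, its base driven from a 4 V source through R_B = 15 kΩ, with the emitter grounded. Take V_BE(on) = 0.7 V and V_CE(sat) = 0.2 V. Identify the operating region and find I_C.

saturation; I_C ≈ 1 mA

Assume active: I_B = (4 − 0.7)/15 = 0.22 mA, giving I_C = β·I_B = 22 mA.
But then V_CE = 8.6 − 22×8.2 = -172 V < V_CE(sat) = 0.2 V — impossible in the active region.
So the transistor is saturated. With V_CE = 0.2 V, I_C = (V_CC − 0.2)/R_C = 8.4/8.2 = 1.02 mA.
Check: β·I_B = 22 mA > I_C = 1.02 mA, confirming saturation.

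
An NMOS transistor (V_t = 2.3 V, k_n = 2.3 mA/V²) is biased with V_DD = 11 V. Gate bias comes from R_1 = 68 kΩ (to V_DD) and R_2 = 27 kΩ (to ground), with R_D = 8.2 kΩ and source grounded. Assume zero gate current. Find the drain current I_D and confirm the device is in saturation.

I_D ≈ 0.79 mA

V_G = V_DD·R_2/(R_1+R_2) = 11×27/95 = 3.13 V. With the source grounded, V_GS = V_G = 3.13 V.
Assume saturation: I_D = (k_n/2)(V_GS − V_t)² = (2.3/2)×(3.13 − 2.3)² = 1.15×0.826² = 0.785 mA.
V_DS = V_DD − I_D·R_D = 11 − 0.785×8.2 = 4.56 V.
Saturation requires V_DS ≥ V_GS − V_t = 0.826 V; 4.56 ≥ 0.826 ✓.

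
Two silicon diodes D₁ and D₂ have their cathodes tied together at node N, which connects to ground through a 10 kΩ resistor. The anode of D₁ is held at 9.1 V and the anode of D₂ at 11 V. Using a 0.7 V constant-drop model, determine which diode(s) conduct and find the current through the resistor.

Only D₂ conducts; I_R ≈ 1 mA

Assume both conduct. Then node N would need to be at both 9.1−0.7 = 8.4 V and 11−0.7 = 10.3 V, which is impossible.
Assume only D₂ conducts: V_N = 11 − 0.7 = 10.3 V, so I_R = 10.3/10 = 1.03 mA.
Check D₁: its anode-to-cathode voltage is 9.1 − 10.3 = -1.2 V < 0.7 V, so it is off. The assumption is consistent.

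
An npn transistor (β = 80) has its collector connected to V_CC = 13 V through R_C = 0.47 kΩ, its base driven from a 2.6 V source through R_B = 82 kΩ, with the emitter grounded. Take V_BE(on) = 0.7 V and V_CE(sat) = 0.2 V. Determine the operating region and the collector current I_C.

Assume active. Base-emitter loop: I_B = (V_BB − V_BE)/R_B = (2.6 − 0.7)/82 = 0.0232 mA.
I_C = β·I_B = 80×0.0232 = 1.85 mA.
V_CE = V_CC − I_C·R_C = 13 − 1.85×0.47 = 12.1 V > V_CE(sat), so the active-region assumption holds.

active; I_C ≈ 1.9 mA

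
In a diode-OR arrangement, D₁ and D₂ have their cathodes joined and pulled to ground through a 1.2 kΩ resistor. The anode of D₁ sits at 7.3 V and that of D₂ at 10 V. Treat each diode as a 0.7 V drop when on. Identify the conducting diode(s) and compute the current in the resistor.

Only D₂ conducts; I_R ≈ 7.8 mA

Assume both conduct. Then node N would need to be at both 7.3−0.7 = 6.6 V and 10−0.7 = 9.3 V, which is impossible.
Assume only D₂ conducts: V_N = 10 − 0.7 = 9.3 V, so I_R = 9.3/1.2 = 7.75 mA.
Check D₁: its anode-to-cathode voltage is 7.3 − 9.3 = -2 V < 0.7 V, so it is off. The assumption is consistent.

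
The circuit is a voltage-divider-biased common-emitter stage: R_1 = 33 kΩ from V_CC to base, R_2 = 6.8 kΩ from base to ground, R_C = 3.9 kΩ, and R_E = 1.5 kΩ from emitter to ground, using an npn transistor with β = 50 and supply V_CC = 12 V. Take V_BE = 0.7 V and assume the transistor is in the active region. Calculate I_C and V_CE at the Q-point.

Thevenize the base divider: V_Th = V_CC·R_2/(R_1+R_2) = 12×6.8/39.8 = 2.05 V, R_Th = R_1‖R_2 = 5.64 kΩ.
Base-emitter loop: V_Th = I_B·R_Th + V_BE + (β+1)I_B·R_E, so I_B = (2.05 − 0.7) / (5.64 + 51×1.5) = 0.0164 mA.
I_C = β·I_B = 50×0.0164 = 0.822 mA, and I_E = (β+1)I_B = 0.838 mA.
V_CE = V_CC − I_C·R_C − I_E·R_E = 12 − 0.822×3.9 − 0.838×1.5 = 7.54 V.
V_CE = 7.54 V > 0.2 V confirms active-region operation.

I_C ≈ 0.82 mA, V_CE ≈ 7.5 V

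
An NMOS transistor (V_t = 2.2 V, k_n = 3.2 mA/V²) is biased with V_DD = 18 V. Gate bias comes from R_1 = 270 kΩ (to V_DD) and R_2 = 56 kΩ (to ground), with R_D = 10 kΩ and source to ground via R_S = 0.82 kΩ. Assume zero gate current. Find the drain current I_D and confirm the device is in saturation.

I_D ≈ 0.44 mA

V_G = V_DD·R_2/(R_1+R_2) = 18×56/326 = 3.09 V.
Assume saturation: I_D = (k_n/2)(V_GS − V_t)² with V_GS = V_G − I_D·R_S = 3.09 − 0.82·I_D.
Substituting gives 1.08·I_D² − 3.34·I_D + 1.27 = 0, with roots I_D = 0.445 or 2.66 mA.
The root I_D = 2.66 mA gives V_GS = 0.911 V ≤ V_t, so take I_D = 0.445 mA.
Then V_GS = 2.73 V and V_DS = V_DD − I_D(R_D+R_S) = 18 − 0.445×10.8 = 13.2 V.
Saturation requires V_DS ≥ V_GS − V_t = 0.527 V; 13.2 ≥ 0.527 ✓.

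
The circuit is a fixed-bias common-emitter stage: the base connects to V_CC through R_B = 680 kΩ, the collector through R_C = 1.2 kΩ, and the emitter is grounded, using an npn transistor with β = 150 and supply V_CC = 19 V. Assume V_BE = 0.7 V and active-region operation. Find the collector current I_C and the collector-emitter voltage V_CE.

Base loop: V_CC = I_B·R_B + V_BE, so I_B = (19 − 0.7)/680 kΩ = 0.0269 mA.
In the active region I_C = β·I_B = 150 × 0.0269 = 4.04 mA.
Collector loop: V_CE = V_CC − I_C·R_C = 19 − 4.04×1.2 = 14.2 V.
Since V_CE = 14.2 V > V_CE(sat) ≈ 0.2 V, the transistor is in the active region as assumed.

I_C ≈ 4 mA, V_CE ≈ 14 V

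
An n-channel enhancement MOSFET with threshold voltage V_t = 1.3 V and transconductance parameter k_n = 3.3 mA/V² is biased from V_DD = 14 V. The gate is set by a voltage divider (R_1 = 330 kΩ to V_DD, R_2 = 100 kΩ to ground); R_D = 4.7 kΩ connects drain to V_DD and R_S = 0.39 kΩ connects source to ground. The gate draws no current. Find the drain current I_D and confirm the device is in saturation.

I_D ≈ 2.1 mA

V_G = V_DD·R_2/(R_1+R_2) = 14×100/430 = 3.26 V.
Assume saturation: I_D = (k_n/2)(V_GS − V_t)² with V_GS = V_G − I_D·R_S = 3.26 − 0.39·I_D.
Substituting gives 0.251·I_D² − 3.52·I_D + 6.31 = 0, with roots I_D = 2.11 or 11.9 mA.
The root I_D = 11.9 mA gives V_GS = -1.39 V ≤ V_t, so take I_D = 2.11 mA.
Then V_GS = 2.43 V and V_DS = V_DD − I_D(R_D+R_S) = 14 − 2.11×5.09 = 3.24 V.
Saturation requires V_DS ≥ V_GS − V_t = 1.13 V; 3.24 ≥ 1.13 ✓.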